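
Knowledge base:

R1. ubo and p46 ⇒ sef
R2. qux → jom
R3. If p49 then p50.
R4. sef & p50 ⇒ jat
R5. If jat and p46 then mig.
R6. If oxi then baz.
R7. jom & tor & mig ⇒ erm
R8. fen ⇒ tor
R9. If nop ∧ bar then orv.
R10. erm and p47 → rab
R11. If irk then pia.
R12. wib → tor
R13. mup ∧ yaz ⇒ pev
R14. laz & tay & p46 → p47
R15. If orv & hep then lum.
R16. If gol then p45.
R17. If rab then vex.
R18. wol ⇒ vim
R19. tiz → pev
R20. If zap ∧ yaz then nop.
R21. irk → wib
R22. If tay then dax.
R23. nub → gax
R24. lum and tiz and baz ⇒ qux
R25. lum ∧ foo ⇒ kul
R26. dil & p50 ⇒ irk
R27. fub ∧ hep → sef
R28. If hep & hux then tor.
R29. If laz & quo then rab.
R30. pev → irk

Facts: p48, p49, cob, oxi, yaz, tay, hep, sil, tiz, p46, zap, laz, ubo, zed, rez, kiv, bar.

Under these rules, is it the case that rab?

Yes

sef  (by R1: ubo, p46)
p50  (by R3: p49)
jat  (by R4: sef, p50)
mig  (by R5: jat, p46)
baz  (by R6: oxi)
p47  (by R14: laz, tay, p46)
pev  (by R19: tiz)
nop  (by R20: zap, yaz)
irk  (by R30: pev)
orv  (by R9: nop, bar)
lum  (by R15: orv, hep)
wib  (by R21: irk)
qux  (by R24: lum, tiz, baz)
jom  (by R2: qux)
tor  (by R12: wib)
erm  (by R7: jom, tor, mig)
rab  (by R10: erm, p47)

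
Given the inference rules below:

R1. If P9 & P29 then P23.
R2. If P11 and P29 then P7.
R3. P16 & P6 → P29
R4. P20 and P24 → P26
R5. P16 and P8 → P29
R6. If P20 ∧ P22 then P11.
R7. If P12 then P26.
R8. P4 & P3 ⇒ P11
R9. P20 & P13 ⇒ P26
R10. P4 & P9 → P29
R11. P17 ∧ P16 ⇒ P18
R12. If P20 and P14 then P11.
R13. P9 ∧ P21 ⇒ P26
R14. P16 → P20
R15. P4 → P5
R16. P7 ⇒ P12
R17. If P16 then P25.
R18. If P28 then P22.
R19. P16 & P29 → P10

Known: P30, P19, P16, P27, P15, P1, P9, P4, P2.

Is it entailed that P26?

No

Forward chaining from the given facts derives: P29, P20, P5, P25, P10, P23.
Rules concluding P26: R4 needs P24; R7 needs P12; R9 needs P13; R13 needs P21 — none of these are established.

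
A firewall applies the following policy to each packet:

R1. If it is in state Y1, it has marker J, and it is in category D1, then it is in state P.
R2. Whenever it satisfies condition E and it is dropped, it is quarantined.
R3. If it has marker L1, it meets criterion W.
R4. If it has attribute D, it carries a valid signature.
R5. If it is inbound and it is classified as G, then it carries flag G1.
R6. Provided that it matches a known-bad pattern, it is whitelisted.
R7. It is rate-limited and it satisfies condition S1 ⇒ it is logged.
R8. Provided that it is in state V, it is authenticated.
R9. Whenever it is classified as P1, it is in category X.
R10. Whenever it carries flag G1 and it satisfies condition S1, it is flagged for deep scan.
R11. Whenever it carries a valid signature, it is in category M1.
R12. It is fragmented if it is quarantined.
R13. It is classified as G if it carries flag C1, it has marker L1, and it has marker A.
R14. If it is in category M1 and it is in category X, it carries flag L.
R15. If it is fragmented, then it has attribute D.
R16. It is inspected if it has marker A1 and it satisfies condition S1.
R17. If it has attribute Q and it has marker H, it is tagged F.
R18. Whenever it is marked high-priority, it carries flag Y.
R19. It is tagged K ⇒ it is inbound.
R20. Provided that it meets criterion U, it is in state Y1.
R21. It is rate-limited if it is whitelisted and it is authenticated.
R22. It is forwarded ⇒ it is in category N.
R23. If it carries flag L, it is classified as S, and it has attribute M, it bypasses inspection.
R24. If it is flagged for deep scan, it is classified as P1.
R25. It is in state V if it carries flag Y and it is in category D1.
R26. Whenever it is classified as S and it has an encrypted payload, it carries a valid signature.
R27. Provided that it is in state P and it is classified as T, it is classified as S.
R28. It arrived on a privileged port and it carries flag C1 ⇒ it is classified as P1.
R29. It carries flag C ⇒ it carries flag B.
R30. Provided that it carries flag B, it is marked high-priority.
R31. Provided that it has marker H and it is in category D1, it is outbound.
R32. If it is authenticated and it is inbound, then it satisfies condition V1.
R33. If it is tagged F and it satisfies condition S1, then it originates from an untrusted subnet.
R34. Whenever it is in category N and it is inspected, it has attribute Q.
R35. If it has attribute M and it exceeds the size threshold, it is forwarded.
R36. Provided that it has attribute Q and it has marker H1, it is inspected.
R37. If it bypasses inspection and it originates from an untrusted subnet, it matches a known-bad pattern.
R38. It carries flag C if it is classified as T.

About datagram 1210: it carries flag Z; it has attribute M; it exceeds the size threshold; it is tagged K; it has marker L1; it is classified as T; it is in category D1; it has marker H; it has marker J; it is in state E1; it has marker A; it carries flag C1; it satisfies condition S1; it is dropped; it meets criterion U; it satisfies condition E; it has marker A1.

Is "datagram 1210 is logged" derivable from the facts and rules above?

By R2 (it satisfies condition E, it is dropped): it is quarantined.
By R12 (it is quarantined): it is fragmented.
By R13 (it carries flag C1, it has marker L1, it has marker A): it is classified as G.
By R15 (it is fragmented): it has attribute D.
By R16 (it has marker A1, it satisfies condition S1): it is inspected.
By R19 (it is tagged K): it is inbound.
By R20 (it meets criterion U): it is in state Y1.
By R35 (it has attribute M, it exceeds the size threshold): it is forwarded.
By R38 (it is classified as T): it carries flag C.
By R1 (it is in state Y1, it has marker J, it is in category D1): it is in state P.
By R4 (it has attribute D): it carries a valid signature.
By R5 (it is inbound, it is classified as G): it carries flag G1.
By R10 (it carries flag G1, it satisfies condition S1): it is flagged for deep scan.
By R11 (it carries a valid signature): it is in category M1.
By R22 (it is forwarded): it is in category N.
By R24 (it is flagged for deep scan): it is classified as P1.
By R27 (it is in state P, it is classified as T): it is classified as S.
By R29 (it carries flag C): it carries flag B.
By R30 (it carries flag B): it is marked high-priority.
By R34 (it is in category N, it is inspected): it has attribute Q.
By R9 (it is classified as P1): it is in category X.
By R14 (it is in category M1, it is in category X): it carries flag L.
By R17 (it has attribute Q, it has marker H): it is tagged F.
By R18 (it is marked high-priority): it carries flag Y.
By R23 (it carries flag L, it is classified as S, it has attribute M): it bypasses inspection.
By R25 (it carries flag Y, it is in category D1): it is in state V.
By R33 (it is tagged F, it satisfies condition S1): it originates from an untrusted subnet.
By R37 (it bypasses inspection, it originates from an untrusted subnet): it matches a known-bad pattern.
By R6 (it matches a known-bad pattern): it is whitelisted.
By R8 (it is in state V): it is authenticated.
By R21 (it is whitelisted, it is authenticated): it is rate-limited.
By R7 (it is rate-limited, it satisfies condition S1): it is logged.

Yes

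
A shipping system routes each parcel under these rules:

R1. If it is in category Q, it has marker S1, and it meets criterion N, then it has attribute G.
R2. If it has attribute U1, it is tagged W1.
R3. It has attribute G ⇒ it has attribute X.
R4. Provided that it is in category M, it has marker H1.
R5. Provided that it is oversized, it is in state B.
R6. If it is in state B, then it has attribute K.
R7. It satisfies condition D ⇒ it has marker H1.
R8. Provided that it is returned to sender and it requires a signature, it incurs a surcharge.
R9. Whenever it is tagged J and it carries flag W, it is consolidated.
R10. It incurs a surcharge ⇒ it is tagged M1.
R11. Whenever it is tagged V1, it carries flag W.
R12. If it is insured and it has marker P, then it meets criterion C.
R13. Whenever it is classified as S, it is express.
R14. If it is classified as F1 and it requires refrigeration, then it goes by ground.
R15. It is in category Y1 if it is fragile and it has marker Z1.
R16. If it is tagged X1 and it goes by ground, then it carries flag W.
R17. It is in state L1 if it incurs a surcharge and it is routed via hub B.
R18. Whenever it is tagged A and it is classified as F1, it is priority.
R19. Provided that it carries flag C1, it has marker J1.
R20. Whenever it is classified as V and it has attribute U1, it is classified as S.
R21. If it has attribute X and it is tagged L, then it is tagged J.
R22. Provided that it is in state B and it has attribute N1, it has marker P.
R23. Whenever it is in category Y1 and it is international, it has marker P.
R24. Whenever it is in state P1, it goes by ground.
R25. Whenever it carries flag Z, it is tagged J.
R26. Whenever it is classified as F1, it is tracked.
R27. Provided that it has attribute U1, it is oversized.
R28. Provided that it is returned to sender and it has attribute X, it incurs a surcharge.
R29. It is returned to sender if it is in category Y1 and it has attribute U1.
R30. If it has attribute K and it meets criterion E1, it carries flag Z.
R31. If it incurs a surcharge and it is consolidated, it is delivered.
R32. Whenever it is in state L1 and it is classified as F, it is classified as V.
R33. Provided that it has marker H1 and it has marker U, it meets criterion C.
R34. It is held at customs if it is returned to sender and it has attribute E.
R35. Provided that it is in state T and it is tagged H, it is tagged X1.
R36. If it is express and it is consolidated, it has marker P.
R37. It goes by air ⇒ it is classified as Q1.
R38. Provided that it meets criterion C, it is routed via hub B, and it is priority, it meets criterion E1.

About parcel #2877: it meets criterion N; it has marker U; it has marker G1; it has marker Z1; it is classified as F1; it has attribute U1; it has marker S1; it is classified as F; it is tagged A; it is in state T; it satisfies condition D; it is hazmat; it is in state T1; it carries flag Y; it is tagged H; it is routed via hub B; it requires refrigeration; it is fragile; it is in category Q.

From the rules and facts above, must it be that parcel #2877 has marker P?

Yes

By R1 (it is in category Q, it has marker S1, it meets criterion N): it has attribute G.
By R3 (it has attribute G): it has attribute X.
By R7 (it satisfies condition D): it has marker H1.
By R14 (it is classified as F1, it requires refrigeration): it goes by ground.
By R15 (it is fragile, it has marker Z1): it is in category Y1.
By R18 (it is tagged A, it is classified as F1): it is priority.
By R27 (it has attribute U1): it is oversized.
By R29 (it is in category Y1, it has attribute U1): it is returned to sender.
By R33 (it has marker H1, it has marker U): it meets criterion C.
By R35 (it is in state T, it is tagged H): it is tagged X1.
By R38 (it meets criterion C, it is routed via hub B, it is priority): it meets criterion E1.
By R5 (it is oversized): it is in state B.
By R6 (it is in state B): it has attribute K.
By R16 (it is tagged X1, it goes by ground): it carries flag W.
By R28 (it is returned to sender, it has attribute X): it incurs a surcharge.
By R30 (it has attribute K, it meets criterion E1): it carries flag Z.
By R17 (it incurs a surcharge, it is routed via hub B): it is in state L1.
By R25 (it carries flag Z): it is tagged J.
By R32 (it is in state L1, it is classified as F): it is classified as V.
By R9 (it is tagged J, it carries flag W): it is consolidated.
By R20 (it is classified as V, it has attribute U1): it is classified as S.
By R13 (it is classified as S): it is express.
By R36 (it is express, it is consolidated): it has marker P.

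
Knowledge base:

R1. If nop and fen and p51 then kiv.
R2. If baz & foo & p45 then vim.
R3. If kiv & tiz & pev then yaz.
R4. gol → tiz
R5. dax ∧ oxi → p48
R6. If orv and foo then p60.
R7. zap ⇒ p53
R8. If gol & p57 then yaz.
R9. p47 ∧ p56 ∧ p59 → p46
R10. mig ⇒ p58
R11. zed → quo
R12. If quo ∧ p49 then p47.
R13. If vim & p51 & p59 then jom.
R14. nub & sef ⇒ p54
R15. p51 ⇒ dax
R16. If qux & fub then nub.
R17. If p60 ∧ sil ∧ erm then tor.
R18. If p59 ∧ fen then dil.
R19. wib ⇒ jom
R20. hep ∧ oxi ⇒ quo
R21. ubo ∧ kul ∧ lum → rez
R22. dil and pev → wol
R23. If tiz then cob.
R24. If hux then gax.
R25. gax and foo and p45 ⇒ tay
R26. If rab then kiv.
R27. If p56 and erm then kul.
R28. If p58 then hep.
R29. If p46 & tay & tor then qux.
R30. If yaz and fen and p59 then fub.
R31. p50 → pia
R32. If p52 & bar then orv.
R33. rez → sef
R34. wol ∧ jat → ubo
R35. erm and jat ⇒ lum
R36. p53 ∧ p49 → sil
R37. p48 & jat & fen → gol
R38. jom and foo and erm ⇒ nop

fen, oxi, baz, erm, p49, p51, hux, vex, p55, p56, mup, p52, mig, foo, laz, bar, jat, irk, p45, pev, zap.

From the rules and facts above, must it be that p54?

Forward chaining from the given facts derives: vim, p53, p58, dax, gax, tay, kul, hep, orv, lum, sil, p48, p60, tor, quo, gol, tiz, p47, cob.
The only rule concluding p54 is R14, which needs nub; that is never established.

No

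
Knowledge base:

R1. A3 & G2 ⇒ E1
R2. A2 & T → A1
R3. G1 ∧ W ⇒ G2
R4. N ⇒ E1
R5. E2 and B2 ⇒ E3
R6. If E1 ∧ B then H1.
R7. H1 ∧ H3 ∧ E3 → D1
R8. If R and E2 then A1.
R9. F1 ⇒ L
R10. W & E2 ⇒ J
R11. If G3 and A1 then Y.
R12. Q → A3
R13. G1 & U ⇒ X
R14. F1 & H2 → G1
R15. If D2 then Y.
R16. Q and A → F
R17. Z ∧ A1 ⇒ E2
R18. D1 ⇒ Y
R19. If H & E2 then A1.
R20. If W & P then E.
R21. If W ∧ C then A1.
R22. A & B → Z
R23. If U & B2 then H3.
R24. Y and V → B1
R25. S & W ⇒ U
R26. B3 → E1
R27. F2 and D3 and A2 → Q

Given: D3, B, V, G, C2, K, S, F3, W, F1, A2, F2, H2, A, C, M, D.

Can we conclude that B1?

Forward chaining from the given facts derives: L, G1, A1, Z, U, Q, G2, A3, X, F, E2, E1, H1, J.
The only rule concluding B1 is R24, which needs Y; that is never established.

No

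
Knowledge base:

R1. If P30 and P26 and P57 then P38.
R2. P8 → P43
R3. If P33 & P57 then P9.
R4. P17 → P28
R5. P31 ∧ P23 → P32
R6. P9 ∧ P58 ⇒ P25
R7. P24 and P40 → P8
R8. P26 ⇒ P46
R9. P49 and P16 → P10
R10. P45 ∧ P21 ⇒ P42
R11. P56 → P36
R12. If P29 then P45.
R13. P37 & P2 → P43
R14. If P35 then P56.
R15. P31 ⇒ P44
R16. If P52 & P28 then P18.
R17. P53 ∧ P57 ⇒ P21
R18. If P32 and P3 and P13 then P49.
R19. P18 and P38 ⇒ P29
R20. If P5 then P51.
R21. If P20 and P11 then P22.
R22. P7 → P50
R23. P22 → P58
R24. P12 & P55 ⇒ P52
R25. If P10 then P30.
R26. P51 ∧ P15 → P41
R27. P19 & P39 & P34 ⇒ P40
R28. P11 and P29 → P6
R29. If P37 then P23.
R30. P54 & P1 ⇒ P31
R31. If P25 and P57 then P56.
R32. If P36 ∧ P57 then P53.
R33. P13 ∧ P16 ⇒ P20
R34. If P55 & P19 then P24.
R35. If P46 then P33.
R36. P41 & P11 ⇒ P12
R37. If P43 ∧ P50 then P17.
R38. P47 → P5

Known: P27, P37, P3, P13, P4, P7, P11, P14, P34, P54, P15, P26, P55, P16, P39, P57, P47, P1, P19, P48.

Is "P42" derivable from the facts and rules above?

Yes

P46  (by R8: P26)
P50  (by R22: P7)
P40  (by R27: P19, P39, P34)
P23  (by R29: P37)
P31  (by R30: P54, P1)
P20  (by R33: P13, P16)
P24  (by R34: P55, P19)
P33  (by R35: P46)
P5  (by R38: P47)
P9  (by R3: P33, P57)
P32  (by R5: P31, P23)
P8  (by R7: P24, P40)
P49  (by R18: P32, P3, P13)
P51  (by R20: P5)
P22  (by R21: P20, P11)
P58  (by R23: P22)
P41  (by R26: P51, P15)
P12  (by R36: P41, P11)
P43  (by R2: P8)
P25  (by R6: P9, P58)
P10  (by R9: P49, P16)
P52  (by R24: P12, P55)
P30  (by R25: P10)
P56  (by R31: P25, P57)
P17  (by R37: P43, P50)
P38  (by R1: P30, P26, P57)
P28  (by R4: P17)
P36  (by R11: P56)
P18  (by R16: P52, P28)
P29  (by R19: P18, P38)
P53  (by R32: P36, P57)
P45  (by R12: P29)
P21  (by R17: P53, P57)
P42  (by R10: P45, P21)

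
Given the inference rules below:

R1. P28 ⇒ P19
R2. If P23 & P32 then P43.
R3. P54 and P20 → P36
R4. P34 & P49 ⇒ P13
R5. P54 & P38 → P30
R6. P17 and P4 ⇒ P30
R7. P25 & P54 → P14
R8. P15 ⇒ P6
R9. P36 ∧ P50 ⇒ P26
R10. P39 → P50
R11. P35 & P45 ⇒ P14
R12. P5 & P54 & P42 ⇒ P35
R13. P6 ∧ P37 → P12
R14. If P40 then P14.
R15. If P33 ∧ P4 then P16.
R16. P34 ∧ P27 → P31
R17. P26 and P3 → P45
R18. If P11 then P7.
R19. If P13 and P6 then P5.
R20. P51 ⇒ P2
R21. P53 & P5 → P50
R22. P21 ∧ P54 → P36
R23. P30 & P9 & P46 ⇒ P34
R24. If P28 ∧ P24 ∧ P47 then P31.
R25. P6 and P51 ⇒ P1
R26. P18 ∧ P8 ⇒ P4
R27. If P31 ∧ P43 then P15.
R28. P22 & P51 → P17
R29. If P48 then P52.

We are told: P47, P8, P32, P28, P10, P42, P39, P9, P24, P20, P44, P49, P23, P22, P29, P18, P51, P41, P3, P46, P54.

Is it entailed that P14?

Yes

P43  (by R2: P23, P32)
P36  (by R3: P54, P20)
P50  (by R10: P39)
P31  (by R24: P28, P24, P47)
P4  (by R26: P18, P8)
P15  (by R27: P31, P43)
P17  (by R28: P22, P51)
P30  (by R6: P17, P4)
P6  (by R8: P15)
P26  (by R9: P36, P50)
P45  (by R17: P26, P3)
P34  (by R23: P30, P9, P46)
P13  (by R4: P34, P49)
P5  (by R19: P13, P6)
P35  (by R12: P5, P54, P42)
P14  (by R11: P35, P45)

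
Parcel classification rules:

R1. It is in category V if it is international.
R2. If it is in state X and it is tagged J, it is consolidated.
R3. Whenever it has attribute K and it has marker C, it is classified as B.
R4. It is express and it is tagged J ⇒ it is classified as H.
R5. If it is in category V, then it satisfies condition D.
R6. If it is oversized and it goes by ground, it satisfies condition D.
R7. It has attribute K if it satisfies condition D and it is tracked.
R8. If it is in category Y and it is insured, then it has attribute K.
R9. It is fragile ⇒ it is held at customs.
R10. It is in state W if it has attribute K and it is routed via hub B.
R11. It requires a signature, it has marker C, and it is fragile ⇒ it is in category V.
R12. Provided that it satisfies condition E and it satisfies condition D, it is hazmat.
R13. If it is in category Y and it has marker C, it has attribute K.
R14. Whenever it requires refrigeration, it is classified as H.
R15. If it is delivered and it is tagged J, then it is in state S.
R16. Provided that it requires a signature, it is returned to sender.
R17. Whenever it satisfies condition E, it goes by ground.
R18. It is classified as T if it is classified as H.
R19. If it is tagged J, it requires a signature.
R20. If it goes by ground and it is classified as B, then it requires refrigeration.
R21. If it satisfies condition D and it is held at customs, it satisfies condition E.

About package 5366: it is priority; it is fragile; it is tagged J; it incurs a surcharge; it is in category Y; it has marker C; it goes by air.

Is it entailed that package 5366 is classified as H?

By R9 (it is fragile): it is held at customs.
By R13 (it is in category Y, it has marker C): it has attribute K.
By R19 (it is tagged J): it requires a signature.
By R3 (it has attribute K, it has marker C): it is classified as B.
By R11 (it requires a signature, it has marker C, it is fragile): it is in category V.
By R5 (it is in category V): it satisfies condition D.
By R21 (it satisfies condition D, it is held at customs): it satisfies condition E.
By R17 (it satisfies condition E): it goes by ground.
By R20 (it goes by ground, it is classified as B): it requires refrigeration.
By R14 (it requires refrigeration): it is classified as H.

Yes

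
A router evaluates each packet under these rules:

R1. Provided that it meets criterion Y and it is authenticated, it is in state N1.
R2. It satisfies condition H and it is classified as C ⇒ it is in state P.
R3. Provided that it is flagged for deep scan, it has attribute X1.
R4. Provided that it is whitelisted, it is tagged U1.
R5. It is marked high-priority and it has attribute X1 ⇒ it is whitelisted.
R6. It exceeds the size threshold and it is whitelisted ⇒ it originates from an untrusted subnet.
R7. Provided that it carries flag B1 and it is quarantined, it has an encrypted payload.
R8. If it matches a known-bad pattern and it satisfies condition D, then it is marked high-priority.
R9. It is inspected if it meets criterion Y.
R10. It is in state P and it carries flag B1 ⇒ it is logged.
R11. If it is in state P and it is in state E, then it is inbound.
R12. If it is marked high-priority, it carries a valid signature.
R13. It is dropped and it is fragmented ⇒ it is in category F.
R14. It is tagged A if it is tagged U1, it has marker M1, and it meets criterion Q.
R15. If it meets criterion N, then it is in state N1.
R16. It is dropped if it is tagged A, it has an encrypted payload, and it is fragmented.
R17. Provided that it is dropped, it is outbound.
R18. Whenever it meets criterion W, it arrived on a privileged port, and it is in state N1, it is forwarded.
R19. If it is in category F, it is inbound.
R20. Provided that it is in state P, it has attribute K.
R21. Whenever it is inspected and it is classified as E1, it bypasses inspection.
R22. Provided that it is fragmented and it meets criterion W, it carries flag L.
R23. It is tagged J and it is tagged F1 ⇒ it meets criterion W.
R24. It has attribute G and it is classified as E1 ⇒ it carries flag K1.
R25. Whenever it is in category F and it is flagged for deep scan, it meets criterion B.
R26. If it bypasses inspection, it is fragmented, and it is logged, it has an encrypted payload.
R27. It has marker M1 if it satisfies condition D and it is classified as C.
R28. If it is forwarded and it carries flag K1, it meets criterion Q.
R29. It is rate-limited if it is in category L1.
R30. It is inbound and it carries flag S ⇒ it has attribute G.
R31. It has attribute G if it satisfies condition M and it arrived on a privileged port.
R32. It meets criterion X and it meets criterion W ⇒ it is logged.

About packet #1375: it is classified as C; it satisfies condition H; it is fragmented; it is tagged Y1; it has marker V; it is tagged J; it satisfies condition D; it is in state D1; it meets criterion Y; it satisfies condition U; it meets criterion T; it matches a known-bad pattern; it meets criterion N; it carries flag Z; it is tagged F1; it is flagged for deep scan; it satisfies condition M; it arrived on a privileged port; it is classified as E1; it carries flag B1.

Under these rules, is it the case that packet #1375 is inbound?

Yes

By R2 (it satisfies condition H, it is classified as C): it is in state P.
By R3 (it is flagged for deep scan): it has attribute X1.
By R8 (it matches a known-bad pattern, it satisfies condition D): it is marked high-priority.
By R9 (it meets criterion Y): it is inspected.
By R10 (it is in state P, it carries flag B1): it is logged.
By R15 (it meets criterion N): it is in state N1.
By R21 (it is inspected, it is classified as E1): it bypasses inspection.
By R23 (it is tagged J, it is tagged F1): it meets criterion W.
By R26 (it bypasses inspection, it is fragmented, it is logged): it has an encrypted payload.
By R27 (it satisfies condition D, it is classified as C): it has marker M1.
By R31 (it satisfies condition M, it arrived on a privileged port): it has attribute G.
By R5 (it is marked high-priority, it has attribute X1): it is whitelisted.
By R18 (it meets criterion W, it arrived on a privileged port, it is in state N1): it is forwarded.
By R24 (it has attribute G, it is classified as E1): it carries flag K1.
By R28 (it is forwarded, it carries flag K1): it meets criterion Q.
By R4 (it is whitelisted): it is tagged U1.
By R14 (it is tagged U1, it has marker M1, it meets criterion Q): it is tagged A.
By R16 (it is tagged A, it has an encrypted payload, it is fragmented): it is dropped.
By R13 (it is dropped, it is fragmented): it is in category F.
By R19 (it is in category F): it is inbound.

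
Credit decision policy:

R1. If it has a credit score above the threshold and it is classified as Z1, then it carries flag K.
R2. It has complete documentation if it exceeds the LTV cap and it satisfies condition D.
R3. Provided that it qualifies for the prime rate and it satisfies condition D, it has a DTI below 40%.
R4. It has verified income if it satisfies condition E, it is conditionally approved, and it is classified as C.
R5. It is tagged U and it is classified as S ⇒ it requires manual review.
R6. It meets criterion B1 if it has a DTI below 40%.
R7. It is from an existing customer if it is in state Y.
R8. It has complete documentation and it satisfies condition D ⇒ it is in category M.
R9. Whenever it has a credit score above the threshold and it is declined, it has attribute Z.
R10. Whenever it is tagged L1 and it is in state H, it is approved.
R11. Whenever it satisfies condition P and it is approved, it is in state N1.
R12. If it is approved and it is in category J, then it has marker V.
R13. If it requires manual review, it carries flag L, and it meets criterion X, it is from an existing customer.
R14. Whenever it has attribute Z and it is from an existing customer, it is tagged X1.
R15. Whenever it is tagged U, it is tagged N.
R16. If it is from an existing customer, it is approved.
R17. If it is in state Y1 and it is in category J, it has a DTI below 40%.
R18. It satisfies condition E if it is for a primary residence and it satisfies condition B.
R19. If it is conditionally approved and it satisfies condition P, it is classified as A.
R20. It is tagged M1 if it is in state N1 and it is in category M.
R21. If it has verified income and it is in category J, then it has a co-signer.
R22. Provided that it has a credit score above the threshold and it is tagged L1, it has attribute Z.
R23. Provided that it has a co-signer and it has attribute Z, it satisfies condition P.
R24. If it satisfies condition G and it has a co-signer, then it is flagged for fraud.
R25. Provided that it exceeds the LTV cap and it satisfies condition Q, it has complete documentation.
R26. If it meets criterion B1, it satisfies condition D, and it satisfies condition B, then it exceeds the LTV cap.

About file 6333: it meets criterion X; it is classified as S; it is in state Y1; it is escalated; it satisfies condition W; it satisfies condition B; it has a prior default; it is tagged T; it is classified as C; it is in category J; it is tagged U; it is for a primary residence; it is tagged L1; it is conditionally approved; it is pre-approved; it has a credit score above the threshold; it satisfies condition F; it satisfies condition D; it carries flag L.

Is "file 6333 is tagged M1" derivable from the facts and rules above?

By R5 (it is tagged U, it is classified as S): it requires manual review.
By R13 (it requires manual review, it carries flag L, it meets criterion X): it is from an existing customer.
By R16 (it is from an existing customer): it is approved.
By R17 (it is in state Y1, it is in category J): it has a DTI below 40%.
By R18 (it is for a primary residence, it satisfies condition B): it satisfies condition E.
By R22 (it has a credit score above the threshold, it is tagged L1): it has attribute Z.
By R4 (it satisfies condition E, it is conditionally approved, it is classified as C): it has verified income.
By R6 (it has a DTI below 40%): it meets criterion B1.
By R21 (it has verified income, it is in category J): it has a co-signer.
By R23 (it has a co-signer, it has attribute Z): it satisfies condition P.
By R26 (it meets criterion B1, it satisfies condition D, it satisfies condition B): it exceeds the LTV cap.
By R2 (it exceeds the LTV cap, it satisfies condition D): it has complete documentation.
By R8 (it has complete documentation, it satisfies condition D): it is in category M.
By R11 (it satisfies condition P, it is approved): it is in state N1.
By R20 (it is in state N1, it is in category M): it is tagged M1.

Yes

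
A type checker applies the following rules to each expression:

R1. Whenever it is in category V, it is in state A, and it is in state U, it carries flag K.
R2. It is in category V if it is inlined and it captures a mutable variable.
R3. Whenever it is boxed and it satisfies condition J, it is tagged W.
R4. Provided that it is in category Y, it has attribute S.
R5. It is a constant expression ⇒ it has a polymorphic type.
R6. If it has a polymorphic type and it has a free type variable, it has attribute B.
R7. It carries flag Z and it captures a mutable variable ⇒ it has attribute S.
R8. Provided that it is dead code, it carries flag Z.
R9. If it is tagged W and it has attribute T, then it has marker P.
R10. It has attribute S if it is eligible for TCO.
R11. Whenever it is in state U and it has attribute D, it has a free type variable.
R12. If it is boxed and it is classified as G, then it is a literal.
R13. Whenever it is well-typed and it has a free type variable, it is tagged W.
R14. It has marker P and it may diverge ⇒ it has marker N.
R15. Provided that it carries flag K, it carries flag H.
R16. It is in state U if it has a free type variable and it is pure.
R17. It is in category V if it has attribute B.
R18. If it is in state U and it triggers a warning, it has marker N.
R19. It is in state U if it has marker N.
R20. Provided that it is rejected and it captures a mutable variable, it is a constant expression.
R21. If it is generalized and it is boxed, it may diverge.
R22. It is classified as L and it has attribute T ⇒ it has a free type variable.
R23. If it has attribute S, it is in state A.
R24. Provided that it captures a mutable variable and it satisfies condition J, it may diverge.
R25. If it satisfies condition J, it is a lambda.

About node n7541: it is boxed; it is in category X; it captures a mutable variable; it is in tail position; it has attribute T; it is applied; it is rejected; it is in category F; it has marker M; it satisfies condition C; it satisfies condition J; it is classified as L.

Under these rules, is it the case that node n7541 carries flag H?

No

Forward chaining from the given facts derives: is tagged W, has marker P, is a constant expression, has a free type variable, may diverge, is a lambda, has a polymorphic type, has attribute B, has marker N, is in category V, is in state U.
The only rule concluding "it carries flag H" is R15, which needs "it carries flag K"; that is never established.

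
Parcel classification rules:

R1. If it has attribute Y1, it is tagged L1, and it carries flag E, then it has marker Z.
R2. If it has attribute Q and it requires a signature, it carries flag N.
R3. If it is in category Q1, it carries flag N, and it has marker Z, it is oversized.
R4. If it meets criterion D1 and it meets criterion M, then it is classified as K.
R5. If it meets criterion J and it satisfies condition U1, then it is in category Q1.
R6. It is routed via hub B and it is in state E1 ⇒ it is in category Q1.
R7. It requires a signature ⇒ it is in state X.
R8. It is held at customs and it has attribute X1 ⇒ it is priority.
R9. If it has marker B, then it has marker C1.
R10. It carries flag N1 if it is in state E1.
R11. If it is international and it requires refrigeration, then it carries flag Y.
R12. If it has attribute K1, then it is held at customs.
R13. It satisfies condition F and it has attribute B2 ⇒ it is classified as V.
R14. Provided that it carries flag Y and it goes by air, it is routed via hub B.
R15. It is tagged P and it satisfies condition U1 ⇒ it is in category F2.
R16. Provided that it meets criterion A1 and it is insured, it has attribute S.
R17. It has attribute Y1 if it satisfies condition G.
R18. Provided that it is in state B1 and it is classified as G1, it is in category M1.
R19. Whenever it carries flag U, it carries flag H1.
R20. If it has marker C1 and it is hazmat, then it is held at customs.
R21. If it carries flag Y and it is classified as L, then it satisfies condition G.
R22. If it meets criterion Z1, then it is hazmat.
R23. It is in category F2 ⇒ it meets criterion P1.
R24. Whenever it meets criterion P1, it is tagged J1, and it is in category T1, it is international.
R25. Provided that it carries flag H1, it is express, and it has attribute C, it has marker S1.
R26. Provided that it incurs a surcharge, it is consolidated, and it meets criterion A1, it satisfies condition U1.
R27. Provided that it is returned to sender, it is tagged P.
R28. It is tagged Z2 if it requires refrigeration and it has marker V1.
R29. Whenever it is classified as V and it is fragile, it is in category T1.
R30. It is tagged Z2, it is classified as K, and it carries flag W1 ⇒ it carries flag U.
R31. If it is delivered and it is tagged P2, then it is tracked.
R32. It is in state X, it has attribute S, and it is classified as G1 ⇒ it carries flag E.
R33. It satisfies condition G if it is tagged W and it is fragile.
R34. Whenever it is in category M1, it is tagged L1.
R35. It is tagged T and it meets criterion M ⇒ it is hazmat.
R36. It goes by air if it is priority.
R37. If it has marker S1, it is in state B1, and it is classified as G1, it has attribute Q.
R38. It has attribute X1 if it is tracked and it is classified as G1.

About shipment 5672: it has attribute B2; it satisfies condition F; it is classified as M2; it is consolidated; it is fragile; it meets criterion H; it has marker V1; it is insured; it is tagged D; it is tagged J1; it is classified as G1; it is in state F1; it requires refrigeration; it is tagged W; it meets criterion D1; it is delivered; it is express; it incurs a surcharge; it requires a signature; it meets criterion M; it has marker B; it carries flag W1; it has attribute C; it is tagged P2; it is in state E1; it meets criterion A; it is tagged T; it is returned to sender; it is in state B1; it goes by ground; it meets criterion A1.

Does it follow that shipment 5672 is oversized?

Yes

By R4 (it meets criterion D1, it meets criterion M): it is classified as K.
By R7 (it requires a signature): it is in state X.
By R9 (it has marker B): it has marker C1.
By R13 (it satisfies condition F, it has attribute B2): it is classified as V.
By R16 (it meets criterion A1, it is insured): it has attribute S.
By R18 (it is in state B1, it is classified as G1): it is in category M1.
By R26 (it incurs a surcharge, it is consolidated, it meets criterion A1): it satisfies condition U1.
By R27 (it is returned to sender): it is tagged P.
By R28 (it requires refrigeration, it has marker V1): it is tagged Z2.
By R29 (it is classified as V, it is fragile): it is in category T1.
By R30 (it is tagged Z2, it is classified as K, it carries flag W1): it carries flag U.
By R31 (it is delivered, it is tagged P2): it is tracked.
By R32 (it is in state X, it has attribute S, it is classified as G1): it carries flag E.
By R33 (it is tagged W, it is fragile): it satisfies condition G.
By R34 (it is in category M1): it is tagged L1.
By R35 (it is tagged T, it meets criterion M): it is hazmat.
By R38 (it is tracked, it is classified as G1): it has attribute X1.
By R15 (it is tagged P, it satisfies condition U1): it is in category F2.
By R17 (it satisfies condition G): it has attribute Y1.
By R19 (it carries flag U): it carries flag H1.
By R20 (it has marker C1, it is hazmat): it is held at customs.
By R23 (it is in category F2): it meets criterion P1.
By R24 (it meets criterion P1, it is tagged J1, it is in category T1): it is international.
By R25 (it carries flag H1, it is express, it has attribute C): it has marker S1.
By R37 (it has marker S1, it is in state B1, it is classified as G1): it has attribute Q.
By R1 (it has attribute Y1, it is tagged L1, it carries flag E): it has marker Z.
By R2 (it has attribute Q, it requires a signature): it carries flag N.
By R8 (it is held at customs, it has attribute X1): it is priority.
By R11 (it is international, it requires refrigeration): it carries flag Y.
By R36 (it is priority): it goes by air.
By R14 (it carries flag Y, it goes by air): it is routed via hub B.
By R6 (it is routed via hub B, it is in state E1): it is in category Q1.
By R3 (it is in category Q1, it carries flag N, it has marker Z): it is oversized.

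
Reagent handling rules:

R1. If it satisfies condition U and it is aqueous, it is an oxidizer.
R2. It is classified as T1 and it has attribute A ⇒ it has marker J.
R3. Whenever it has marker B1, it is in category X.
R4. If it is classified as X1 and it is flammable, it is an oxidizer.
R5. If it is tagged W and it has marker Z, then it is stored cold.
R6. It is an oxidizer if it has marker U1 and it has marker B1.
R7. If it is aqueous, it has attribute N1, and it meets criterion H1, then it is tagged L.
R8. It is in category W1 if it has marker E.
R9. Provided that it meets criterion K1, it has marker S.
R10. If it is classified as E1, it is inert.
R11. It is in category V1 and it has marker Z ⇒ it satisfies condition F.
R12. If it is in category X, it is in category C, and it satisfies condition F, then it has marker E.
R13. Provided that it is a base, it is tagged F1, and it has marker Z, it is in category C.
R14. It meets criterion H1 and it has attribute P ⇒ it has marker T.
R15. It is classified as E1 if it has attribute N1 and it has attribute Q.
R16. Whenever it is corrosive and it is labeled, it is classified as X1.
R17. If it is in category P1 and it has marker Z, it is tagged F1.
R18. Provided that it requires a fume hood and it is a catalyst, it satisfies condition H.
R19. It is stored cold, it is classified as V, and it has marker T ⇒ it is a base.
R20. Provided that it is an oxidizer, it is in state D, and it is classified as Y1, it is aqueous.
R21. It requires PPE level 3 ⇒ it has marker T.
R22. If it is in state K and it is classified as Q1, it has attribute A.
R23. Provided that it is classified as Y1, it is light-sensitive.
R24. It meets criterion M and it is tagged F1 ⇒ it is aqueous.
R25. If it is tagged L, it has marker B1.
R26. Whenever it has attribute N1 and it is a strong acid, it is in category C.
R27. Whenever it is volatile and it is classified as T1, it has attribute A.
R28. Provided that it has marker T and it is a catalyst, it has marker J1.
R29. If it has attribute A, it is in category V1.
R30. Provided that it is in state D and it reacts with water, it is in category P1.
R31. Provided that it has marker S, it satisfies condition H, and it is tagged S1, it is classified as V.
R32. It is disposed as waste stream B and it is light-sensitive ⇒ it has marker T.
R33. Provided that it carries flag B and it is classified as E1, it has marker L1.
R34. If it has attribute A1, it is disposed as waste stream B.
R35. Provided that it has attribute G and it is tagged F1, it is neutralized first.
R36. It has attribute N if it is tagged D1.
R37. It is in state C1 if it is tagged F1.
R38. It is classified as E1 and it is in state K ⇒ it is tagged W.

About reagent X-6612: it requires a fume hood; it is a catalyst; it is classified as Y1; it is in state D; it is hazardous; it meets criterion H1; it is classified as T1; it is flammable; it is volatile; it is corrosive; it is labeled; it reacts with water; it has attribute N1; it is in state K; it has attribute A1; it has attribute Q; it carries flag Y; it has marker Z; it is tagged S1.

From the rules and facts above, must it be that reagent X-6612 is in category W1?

Forward chaining from the given facts derives: is classified as E1, is classified as X1, satisfies condition H, is light-sensitive, has attribute A, is in category V1, is in category P1, is disposed as waste stream B, is tagged W, has marker J, is an oxidizer, is stored cold, is inert, satisfies condition F, is tagged F1, is aqueous, has marker T, is in state C1, is tagged L, has marker B1, has marker J1, is in category X.
The only rule concluding "it is in category W1" is R8, which needs "it has marker E"; that is never established.

No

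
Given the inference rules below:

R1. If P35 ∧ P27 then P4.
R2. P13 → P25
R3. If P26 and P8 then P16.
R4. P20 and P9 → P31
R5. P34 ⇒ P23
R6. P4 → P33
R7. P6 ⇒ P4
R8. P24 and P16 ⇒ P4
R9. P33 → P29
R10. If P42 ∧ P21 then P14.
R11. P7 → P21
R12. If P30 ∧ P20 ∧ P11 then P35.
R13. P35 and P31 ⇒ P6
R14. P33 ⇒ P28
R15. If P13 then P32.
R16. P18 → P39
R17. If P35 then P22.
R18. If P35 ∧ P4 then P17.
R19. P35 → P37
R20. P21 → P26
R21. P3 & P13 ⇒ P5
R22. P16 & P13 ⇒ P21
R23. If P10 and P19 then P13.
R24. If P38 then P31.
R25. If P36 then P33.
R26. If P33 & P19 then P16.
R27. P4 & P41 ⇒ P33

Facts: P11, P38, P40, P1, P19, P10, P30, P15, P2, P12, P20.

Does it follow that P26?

P35  (by R12: P30, P20, P11)
P13  (by R23: P10, P19)
P31  (by R24: P38)
P6  (by R13: P35, P31)
P4  (by R7: P6)
P33  (by R6: P4)
P16  (by R26: P33, P19)
P21  (by R22: P16, P13)
P26  (by R20: P21)

Yes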